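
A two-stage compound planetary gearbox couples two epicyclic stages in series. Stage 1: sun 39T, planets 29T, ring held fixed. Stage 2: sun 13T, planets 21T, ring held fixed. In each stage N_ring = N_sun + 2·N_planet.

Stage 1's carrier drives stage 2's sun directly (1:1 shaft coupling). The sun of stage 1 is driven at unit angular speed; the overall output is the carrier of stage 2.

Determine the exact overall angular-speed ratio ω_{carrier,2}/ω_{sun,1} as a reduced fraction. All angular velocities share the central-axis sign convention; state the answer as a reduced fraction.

507/9248

Stage 1: N_ring = 39 + 2·29 = 97
Stage 1: 39(ω_s−ω_c) = −97(ω_r−ω_c),  ω_r=0, ω_s=1
Stage 1: 39(1−ω_c) = −97(0−ω_c)  ⇒  136ω_c = 39  ⇒  ω_c = 39/136
  ⇒ ω_c¹/ω_s¹ = 39/136
Stage 2: N_ring = 13 + 2·21 = 55
Stage 2: 13(ω_s−ω_c) = −55(ω_r−ω_c),  ω_r=0, ω_s=1
Stage 2: 13(1−ω_c) = −55(0−ω_c)  ⇒  68ω_c = 13  ⇒  ω_c = 13/68
  ⇒ ω_c²/ω_s² = 13/68
Coupling ω_s² = ω_c¹ ⇒ overall = 39/136 × 13/68 = 507/9248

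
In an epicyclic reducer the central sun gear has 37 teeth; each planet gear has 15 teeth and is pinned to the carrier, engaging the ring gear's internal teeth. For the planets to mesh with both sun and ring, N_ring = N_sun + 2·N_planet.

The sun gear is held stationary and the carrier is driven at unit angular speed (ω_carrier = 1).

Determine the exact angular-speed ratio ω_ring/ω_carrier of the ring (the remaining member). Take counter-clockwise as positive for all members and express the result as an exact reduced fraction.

104/67

N_ring = 37 + 2·15 = 67
37(ω_s−ω_c) = −67(ω_r−ω_c),  ω_s=0, ω_c=1
ω_r = 1 − (37/67)(0−1) = 104/67
ω_r/ω_c = 104/67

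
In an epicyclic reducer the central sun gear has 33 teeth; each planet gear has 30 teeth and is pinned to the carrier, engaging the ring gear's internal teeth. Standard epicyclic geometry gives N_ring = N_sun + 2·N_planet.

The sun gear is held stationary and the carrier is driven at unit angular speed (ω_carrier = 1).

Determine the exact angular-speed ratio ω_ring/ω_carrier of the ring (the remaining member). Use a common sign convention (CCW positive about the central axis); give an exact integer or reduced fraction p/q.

42/31

N_ring = 33 + 2·30 = 93
33(ω_s−ω_c) = −93(ω_r−ω_c),  ω_s=0, ω_c=1
ω_r = 1 − (33/93)(0−1) = 42/31
ω_r/ω_c = 42/31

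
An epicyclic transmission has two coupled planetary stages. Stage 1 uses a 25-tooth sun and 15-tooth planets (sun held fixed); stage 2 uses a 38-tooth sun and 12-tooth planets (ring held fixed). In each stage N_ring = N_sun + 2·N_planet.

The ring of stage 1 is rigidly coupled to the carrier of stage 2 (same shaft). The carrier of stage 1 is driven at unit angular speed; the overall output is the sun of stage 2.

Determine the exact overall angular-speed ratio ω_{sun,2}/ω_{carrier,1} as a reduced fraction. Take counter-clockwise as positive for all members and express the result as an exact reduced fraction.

800/209

Stage 1: N_ring = 25 + 2·15 = 55
Stage 1: 25(ω_s−ω_c) = −55(ω_r−ω_c),  ω_s=0, ω_c=1
Stage 1: ω_r = 1 − (25/55)(0−1) = 16/11
  ⇒ ω_r¹/ω_c¹ = 16/11
Stage 2: N_ring = 38 + 2·12 = 62
Stage 2: 38(ω_s−ω_c) = −62(ω_r−ω_c),  ω_r=0, ω_c=1
Stage 2: ω_s = 1 − (62/38)(0−1) = 50/19
  ⇒ ω_s²/ω_c² = 50/19
Coupling ω_c² = ω_r¹ ⇒ overall = 16/11 × 50/19 = 800/209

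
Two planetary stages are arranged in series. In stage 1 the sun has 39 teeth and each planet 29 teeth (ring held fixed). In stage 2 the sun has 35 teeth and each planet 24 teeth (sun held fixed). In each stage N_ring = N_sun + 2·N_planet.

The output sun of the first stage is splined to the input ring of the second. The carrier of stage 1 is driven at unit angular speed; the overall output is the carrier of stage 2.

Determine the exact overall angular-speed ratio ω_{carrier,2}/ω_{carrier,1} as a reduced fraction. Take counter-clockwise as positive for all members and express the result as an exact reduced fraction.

5644/2301

Stage 1: N_ring = 39 + 2·29 = 97
Stage 1: 39(ω_s−ω_c) = −97(ω_r−ω_c),  ω_r=0, ω_c=1
Stage 1: ω_s = 1 − (97/39)(0−1) = 136/39
  ⇒ ω_s¹/ω_c¹ = 136/39
Stage 2: N_ring = 35 + 2·24 = 83
Stage 2: 35(ω_s−ω_c) = −83(ω_r−ω_c),  ω_s=0, ω_r=1
Stage 2: 35(0−ω_c) = −83(1−ω_c)  ⇒  118ω_c = 83  ⇒  ω_c = 83/118
  ⇒ ω_c²/ω_r² = 83/118
Coupling ω_r² = ω_s¹ ⇒ overall = 136/39 × 83/118 = 5644/2301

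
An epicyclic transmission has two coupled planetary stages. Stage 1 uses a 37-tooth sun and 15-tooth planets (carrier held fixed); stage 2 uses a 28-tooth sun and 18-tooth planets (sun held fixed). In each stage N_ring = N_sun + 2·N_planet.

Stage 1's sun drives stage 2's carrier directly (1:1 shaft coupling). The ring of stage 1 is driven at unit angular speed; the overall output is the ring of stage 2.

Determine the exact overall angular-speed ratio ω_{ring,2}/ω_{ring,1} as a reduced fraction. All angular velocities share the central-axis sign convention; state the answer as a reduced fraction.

-1541/592

Stage 1: N_ring = 37 + 2·15 = 67
Stage 1: 37(ω_s−ω_c) = −67(ω_r−ω_c),  ω_c=0, ω_r=1
Stage 1: ω_s = 0 − (67/37)(1−0) = -67/37
  ⇒ ω_s¹/ω_r¹ = -67/37
Stage 2: N_ring = 28 + 2·18 = 64
Stage 2: 28(ω_s−ω_c) = −64(ω_r−ω_c),  ω_s=0, ω_c=1
Stage 2: ω_r = 1 − (28/64)(0−1) = 23/16
  ⇒ ω_r²/ω_c² = 23/16
Coupling ω_c² = ω_s¹ ⇒ overall = -67/37 × 23/16 = -1541/592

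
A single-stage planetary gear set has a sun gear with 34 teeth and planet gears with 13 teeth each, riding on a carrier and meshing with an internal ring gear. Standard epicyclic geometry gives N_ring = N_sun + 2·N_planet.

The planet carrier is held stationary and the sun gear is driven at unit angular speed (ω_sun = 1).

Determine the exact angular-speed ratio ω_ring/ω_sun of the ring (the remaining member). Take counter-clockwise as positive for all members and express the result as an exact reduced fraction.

-17/30

N_ring = 34 + 2·13 = 60
34(ω_s−ω_c) = −60(ω_r−ω_c),  ω_c=0, ω_s=1
ω_r = 0 − (34/60)(1−0) = -17/30
ω_r/ω_s = -17/30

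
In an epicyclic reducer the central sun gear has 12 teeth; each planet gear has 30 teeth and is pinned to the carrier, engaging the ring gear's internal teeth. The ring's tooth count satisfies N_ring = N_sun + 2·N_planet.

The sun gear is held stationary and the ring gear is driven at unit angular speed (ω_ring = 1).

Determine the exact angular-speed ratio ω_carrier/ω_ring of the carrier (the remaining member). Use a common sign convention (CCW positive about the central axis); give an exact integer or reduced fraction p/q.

6/7

N_ring = 12 + 2·30 = 72
12(ω_s−ω_c) = −72(ω_r−ω_c),  ω_s=0, ω_r=1
12(0−ω_c) = −72(1−ω_c)  ⇒  84ω_c = 72  ⇒  ω_c = 6/7
ω_c/ω_r = 6/7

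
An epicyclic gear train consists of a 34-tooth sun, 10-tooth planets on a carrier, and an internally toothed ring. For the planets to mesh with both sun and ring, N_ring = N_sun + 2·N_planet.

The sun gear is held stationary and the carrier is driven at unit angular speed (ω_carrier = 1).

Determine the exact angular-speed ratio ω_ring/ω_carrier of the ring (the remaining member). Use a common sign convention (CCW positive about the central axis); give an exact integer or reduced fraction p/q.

N_ring = 34 + 2·10 = 54
34(ω_s−ω_c) = −54(ω_r−ω_c),  ω_s=0, ω_c=1
ω_r = 1 − (34/54)(0−1) = 44/27
ω_r/ω_c = 44/27

44/27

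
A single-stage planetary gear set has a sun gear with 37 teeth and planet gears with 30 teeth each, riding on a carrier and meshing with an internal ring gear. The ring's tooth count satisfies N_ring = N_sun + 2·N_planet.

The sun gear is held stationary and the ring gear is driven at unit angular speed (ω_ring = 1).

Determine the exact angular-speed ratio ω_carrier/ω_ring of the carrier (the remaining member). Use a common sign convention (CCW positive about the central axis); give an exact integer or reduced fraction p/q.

N_ring = 37 + 2·30 = 97
37(ω_s−ω_c) = −97(ω_r−ω_c),  ω_s=0, ω_r=1
37(0−ω_c) = −97(1−ω_c)  ⇒  134ω_c = 97  ⇒  ω_c = 97/134
ω_c/ω_r = 97/134

97/134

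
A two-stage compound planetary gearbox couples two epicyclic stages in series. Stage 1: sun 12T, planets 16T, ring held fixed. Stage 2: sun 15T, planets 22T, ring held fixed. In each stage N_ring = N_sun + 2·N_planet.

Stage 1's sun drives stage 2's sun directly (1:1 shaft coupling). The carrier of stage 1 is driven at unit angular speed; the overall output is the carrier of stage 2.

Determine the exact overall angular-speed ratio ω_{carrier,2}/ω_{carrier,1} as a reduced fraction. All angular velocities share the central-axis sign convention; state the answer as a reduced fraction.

35/37

Stage 1: N_ring = 12 + 2·16 = 44
Stage 1: 12(ω_s−ω_c) = −44(ω_r−ω_c),  ω_r=0, ω_c=1
Stage 1: ω_s = 1 − (44/12)(0−1) = 14/3
  ⇒ ω_s¹/ω_c¹ = 14/3
Stage 2: N_ring = 15 + 2·22 = 59
Stage 2: 15(ω_s−ω_c) = −59(ω_r−ω_c),  ω_r=0, ω_s=1
Stage 2: 15(1−ω_c) = −59(0−ω_c)  ⇒  74ω_c = 15  ⇒  ω_c = 15/74
  ⇒ ω_c²/ω_s² = 15/74
Coupling ω_s² = ω_s¹ ⇒ overall = 14/3 × 15/74 = 35/37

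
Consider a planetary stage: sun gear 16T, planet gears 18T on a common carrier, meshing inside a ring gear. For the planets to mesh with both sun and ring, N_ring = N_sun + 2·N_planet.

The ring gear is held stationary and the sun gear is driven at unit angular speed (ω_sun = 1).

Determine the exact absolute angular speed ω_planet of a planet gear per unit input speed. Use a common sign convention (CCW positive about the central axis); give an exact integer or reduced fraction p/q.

N_ring = 16 + 2·18 = 52
16(ω_s−ω_c) = −52(ω_r−ω_c),  ω_r=0, ω_s=1
16(1−ω_c) = −52(0−ω_c)  ⇒  68ω_c = 16  ⇒  ω_c = 4/17
sun–planet: 16·(1−4/17) = −18·(ω_p−ω_c)  ⇒  ω_p−ω_c = −(16/18)·(13/17) = -104/153
ω_p = 4/17 − 104/153 = -4/9

-4/9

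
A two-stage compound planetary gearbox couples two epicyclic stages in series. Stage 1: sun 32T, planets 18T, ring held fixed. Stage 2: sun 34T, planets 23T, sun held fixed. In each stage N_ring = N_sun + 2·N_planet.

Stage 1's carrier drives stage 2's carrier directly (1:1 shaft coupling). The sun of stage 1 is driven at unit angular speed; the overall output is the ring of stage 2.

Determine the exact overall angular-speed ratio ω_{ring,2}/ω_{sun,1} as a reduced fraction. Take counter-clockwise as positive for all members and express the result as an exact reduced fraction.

57/125

Stage 1: N_ring = 32 + 2·18 = 68
Stage 1: 32(ω_s−ω_c) = −68(ω_r−ω_c),  ω_r=0, ω_s=1
Stage 1: 32(1−ω_c) = −68(0−ω_c)  ⇒  100ω_c = 32  ⇒  ω_c = 8/25
  ⇒ ω_c¹/ω_s¹ = 8/25
Stage 2: N_ring = 34 + 2·23 = 80
Stage 2: 34(ω_s−ω_c) = −80(ω_r−ω_c),  ω_s=0, ω_c=1
Stage 2: ω_r = 1 − (34/80)(0−1) = 57/40
  ⇒ ω_r²/ω_c² = 57/40
Coupling ω_c² = ω_c¹ ⇒ overall = 8/25 × 57/40 = 57/125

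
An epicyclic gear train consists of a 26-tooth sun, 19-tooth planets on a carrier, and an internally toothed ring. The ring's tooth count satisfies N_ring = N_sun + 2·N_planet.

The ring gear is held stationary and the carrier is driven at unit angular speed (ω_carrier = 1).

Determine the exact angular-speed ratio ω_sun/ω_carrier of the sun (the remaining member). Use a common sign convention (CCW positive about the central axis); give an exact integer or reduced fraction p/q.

45/13

N_ring = 26 + 2·19 = 64
26(ω_s−ω_c) = −64(ω_r−ω_c),  ω_r=0, ω_c=1
ω_s = 1 − (64/26)(0−1) = 45/13
ω_s/ω_c = 45/13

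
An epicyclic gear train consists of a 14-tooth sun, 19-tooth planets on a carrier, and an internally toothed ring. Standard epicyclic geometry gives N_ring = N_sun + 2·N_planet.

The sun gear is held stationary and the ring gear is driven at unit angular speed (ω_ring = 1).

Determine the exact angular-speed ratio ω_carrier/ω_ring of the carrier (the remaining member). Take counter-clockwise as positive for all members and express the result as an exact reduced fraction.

26/33

N_ring = 14 + 2·19 = 52
14(ω_s−ω_c) = −52(ω_r−ω_c),  ω_s=0, ω_r=1
14(0−ω_c) = −52(1−ω_c)  ⇒  66ω_c = 52  ⇒  ω_c = 26/33
ω_c/ω_r = 26/33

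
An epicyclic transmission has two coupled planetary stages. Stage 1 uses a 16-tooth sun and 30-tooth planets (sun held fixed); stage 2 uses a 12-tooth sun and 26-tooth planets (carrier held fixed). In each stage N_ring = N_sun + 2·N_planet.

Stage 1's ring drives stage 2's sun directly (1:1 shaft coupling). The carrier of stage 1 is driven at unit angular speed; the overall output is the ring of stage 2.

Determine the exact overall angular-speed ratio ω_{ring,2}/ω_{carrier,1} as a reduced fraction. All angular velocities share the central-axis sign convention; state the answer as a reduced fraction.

-69/304

Stage 1: N_ring = 16 + 2·30 = 76
Stage 1: 16(ω_s−ω_c) = −76(ω_r−ω_c),  ω_s=0, ω_c=1
Stage 1: ω_r = 1 − (16/76)(0−1) = 23/19
  ⇒ ω_r¹/ω_c¹ = 23/19
Stage 2: N_ring = 12 + 2·26 = 64
Stage 2: 12(ω_s−ω_c) = −64(ω_r−ω_c),  ω_c=0, ω_s=1
Stage 2: ω_r = 0 − (12/64)(1−0) = -3/16
  ⇒ ω_r²/ω_s² = -3/16
Coupling ω_s² = ω_r¹ ⇒ overall = 23/19 × -3/16 = -69/304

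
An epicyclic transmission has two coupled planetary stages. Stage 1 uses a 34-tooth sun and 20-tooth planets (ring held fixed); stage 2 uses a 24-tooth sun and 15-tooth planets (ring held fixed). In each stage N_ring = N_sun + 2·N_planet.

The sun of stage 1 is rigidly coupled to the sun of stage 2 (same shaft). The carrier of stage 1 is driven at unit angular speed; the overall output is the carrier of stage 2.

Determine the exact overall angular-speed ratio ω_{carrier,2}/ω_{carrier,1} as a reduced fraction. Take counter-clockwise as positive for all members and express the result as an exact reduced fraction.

216/221

Stage 1: N_ring = 34 + 2·20 = 74
Stage 1: 34(ω_s−ω_c) = −74(ω_r−ω_c),  ω_r=0, ω_c=1
Stage 1: ω_s = 1 − (74/34)(0−1) = 54/17
  ⇒ ω_s¹/ω_c¹ = 54/17
Stage 2: N_ring = 24 + 2·15 = 54
Stage 2: 24(ω_s−ω_c) = −54(ω_r−ω_c),  ω_r=0, ω_s=1
Stage 2: 24(1−ω_c) = −54(0−ω_c)  ⇒  78ω_c = 24  ⇒  ω_c = 4/13
  ⇒ ω_c²/ω_s² = 4/13
Coupling ω_s² = ω_s¹ ⇒ overall = 54/17 × 4/13 = 216/221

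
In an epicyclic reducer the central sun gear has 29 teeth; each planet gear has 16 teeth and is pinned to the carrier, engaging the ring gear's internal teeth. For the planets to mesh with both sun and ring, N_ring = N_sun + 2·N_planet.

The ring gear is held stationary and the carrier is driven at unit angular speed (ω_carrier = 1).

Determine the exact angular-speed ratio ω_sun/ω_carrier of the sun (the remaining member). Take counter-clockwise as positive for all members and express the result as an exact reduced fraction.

90/29

N_ring = 29 + 2·16 = 61
29(ω_s−ω_c) = −61(ω_r−ω_c),  ω_r=0, ω_c=1
ω_s = 1 − (61/29)(0−1) = 90/29
ω_s/ω_c = 90/29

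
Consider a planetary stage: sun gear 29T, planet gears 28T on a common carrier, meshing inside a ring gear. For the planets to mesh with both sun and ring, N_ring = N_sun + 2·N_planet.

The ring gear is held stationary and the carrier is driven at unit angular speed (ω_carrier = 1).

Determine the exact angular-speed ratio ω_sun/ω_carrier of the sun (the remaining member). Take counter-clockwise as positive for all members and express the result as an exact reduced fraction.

N_ring = 29 + 2·28 = 85
29(ω_s−ω_c) = −85(ω_r−ω_c),  ω_r=0, ω_c=1
ω_s = 1 − (85/29)(0−1) = 114/29
ω_s/ω_c = 114/29

114/29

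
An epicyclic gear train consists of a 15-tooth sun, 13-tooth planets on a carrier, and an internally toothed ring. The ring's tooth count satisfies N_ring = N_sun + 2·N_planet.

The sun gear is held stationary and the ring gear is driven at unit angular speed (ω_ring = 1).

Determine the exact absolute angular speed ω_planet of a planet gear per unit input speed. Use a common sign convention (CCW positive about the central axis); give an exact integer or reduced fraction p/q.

41/26

N_ring = 15 + 2·13 = 41
15(ω_s−ω_c) = −41(ω_r−ω_c),  ω_s=0, ω_r=1
15(0−ω_c) = −41(1−ω_c)  ⇒  56ω_c = 41  ⇒  ω_c = 41/56
sun–planet: 15·(0−41/56) = −13·(ω_p−ω_c)  ⇒  ω_p−ω_c = −(15/13)·(-41/56) = 615/728
ω_p = 41/56 + 615/728 = 41/26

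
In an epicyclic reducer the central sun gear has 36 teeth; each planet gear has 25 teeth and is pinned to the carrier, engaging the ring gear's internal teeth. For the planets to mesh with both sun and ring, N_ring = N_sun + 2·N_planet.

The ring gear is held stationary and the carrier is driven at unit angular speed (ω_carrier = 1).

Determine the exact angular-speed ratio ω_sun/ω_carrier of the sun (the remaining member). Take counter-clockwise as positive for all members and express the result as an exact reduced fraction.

N_ring = 36 + 2·25 = 86
36(ω_s−ω_c) = −86(ω_r−ω_c),  ω_r=0, ω_c=1
ω_s = 1 − (86/36)(0−1) = 61/18
ω_s/ω_c = 61/18

61/18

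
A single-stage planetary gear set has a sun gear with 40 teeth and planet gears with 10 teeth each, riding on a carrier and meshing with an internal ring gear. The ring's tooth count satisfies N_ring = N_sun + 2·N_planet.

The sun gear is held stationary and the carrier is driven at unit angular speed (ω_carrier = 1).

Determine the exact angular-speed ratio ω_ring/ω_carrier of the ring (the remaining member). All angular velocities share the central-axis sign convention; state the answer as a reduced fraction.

N_ring = 40 + 2·10 = 60
40(ω_s−ω_c) = −60(ω_r−ω_c),  ω_s=0, ω_c=1
ω_r = 1 − (40/60)(0−1) = 5/3
ω_r/ω_c = 5/3

5/3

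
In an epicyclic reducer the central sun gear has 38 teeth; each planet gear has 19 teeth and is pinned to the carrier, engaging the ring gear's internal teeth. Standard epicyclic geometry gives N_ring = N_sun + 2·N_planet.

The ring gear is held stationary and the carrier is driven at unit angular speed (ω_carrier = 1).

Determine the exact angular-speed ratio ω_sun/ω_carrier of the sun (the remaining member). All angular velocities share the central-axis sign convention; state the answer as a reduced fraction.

N_ring = 38 + 2·19 = 76
38(ω_s−ω_c) = −76(ω_r−ω_c),  ω_r=0, ω_c=1
ω_s = 1 − (76/38)(0−1) = 3
ω_s/ω_c = 3

3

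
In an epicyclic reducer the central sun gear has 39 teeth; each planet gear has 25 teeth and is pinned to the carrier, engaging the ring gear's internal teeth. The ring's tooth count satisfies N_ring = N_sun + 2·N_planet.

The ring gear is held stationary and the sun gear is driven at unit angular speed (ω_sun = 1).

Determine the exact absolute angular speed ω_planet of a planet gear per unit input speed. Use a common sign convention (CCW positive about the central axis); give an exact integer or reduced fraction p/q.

N_ring = 39 + 2·25 = 89
39(ω_s−ω_c) = −89(ω_r−ω_c),  ω_r=0, ω_s=1
39(1−ω_c) = −89(0−ω_c)  ⇒  128ω_c = 39  ⇒  ω_c = 39/128
sun–planet: 39·(1−39/128) = −25·(ω_p−ω_c)  ⇒  ω_p−ω_c = −(39/25)·(89/128) = -3471/3200
ω_p = 39/128 − 3471/3200 = -39/50

-39/50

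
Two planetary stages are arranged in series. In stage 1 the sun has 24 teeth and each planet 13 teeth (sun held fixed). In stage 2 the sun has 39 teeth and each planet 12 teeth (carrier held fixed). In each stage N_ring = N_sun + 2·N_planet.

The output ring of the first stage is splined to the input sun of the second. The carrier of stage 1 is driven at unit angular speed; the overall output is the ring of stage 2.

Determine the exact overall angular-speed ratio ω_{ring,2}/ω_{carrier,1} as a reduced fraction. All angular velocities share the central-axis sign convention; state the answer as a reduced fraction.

Stage 1: N_ring = 24 + 2·13 = 50
Stage 1: 24(ω_s−ω_c) = −50(ω_r−ω_c),  ω_s=0, ω_c=1
Stage 1: ω_r = 1 − (24/50)(0−1) = 37/25
  ⇒ ω_r¹/ω_c¹ = 37/25
Stage 2: N_ring = 39 + 2·12 = 63
Stage 2: 39(ω_s−ω_c) = −63(ω_r−ω_c),  ω_c=0, ω_s=1
Stage 2: ω_r = 0 − (39/63)(1−0) = -13/21
  ⇒ ω_r²/ω_s² = -13/21
Coupling ω_s² = ω_r¹ ⇒ overall = 37/25 × -13/21 = -481/525

-481/525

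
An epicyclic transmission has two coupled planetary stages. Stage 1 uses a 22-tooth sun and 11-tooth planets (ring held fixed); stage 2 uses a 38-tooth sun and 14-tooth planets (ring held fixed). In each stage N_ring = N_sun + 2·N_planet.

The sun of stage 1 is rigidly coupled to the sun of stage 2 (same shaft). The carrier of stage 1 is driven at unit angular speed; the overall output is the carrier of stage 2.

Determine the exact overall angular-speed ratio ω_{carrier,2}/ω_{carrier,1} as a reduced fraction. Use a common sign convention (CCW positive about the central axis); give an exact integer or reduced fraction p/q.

Stage 1: N_ring = 22 + 2·11 = 44
Stage 1: 22(ω_s−ω_c) = −44(ω_r−ω_c),  ω_r=0, ω_c=1
Stage 1: ω_s = 1 − (44/22)(0−1) = 3
  ⇒ ω_s¹/ω_c¹ = 3
Stage 2: N_ring = 38 + 2·14 = 66
Stage 2: 38(ω_s−ω_c) = −66(ω_r−ω_c),  ω_r=0, ω_s=1
Stage 2: 38(1−ω_c) = −66(0−ω_c)  ⇒  104ω_c = 38  ⇒  ω_c = 19/52
  ⇒ ω_c²/ω_s² = 19/52
Coupling ω_s² = ω_s¹ ⇒ overall = 3 × 19/52 = 57/52

57/52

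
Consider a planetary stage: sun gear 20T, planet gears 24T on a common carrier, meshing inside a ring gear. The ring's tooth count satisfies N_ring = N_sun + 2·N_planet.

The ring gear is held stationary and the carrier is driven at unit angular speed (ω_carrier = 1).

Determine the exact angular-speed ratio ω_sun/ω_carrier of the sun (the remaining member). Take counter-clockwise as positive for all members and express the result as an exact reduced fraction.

N_ring = 20 + 2·24 = 68
20(ω_s−ω_c) = −68(ω_r−ω_c),  ω_r=0, ω_c=1
ω_s = 1 − (68/20)(0−1) = 22/5
ω_s/ω_c = 22/5

22/5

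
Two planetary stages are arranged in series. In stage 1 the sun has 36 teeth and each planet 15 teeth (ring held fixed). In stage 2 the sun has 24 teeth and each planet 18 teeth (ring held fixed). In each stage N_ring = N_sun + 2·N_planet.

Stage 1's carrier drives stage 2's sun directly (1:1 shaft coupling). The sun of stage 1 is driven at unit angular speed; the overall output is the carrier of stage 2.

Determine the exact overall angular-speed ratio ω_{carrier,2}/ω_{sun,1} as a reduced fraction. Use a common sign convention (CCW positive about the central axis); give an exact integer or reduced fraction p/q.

12/119

Stage 1: N_ring = 36 + 2·15 = 66
Stage 1: 36(ω_s−ω_c) = −66(ω_r−ω_c),  ω_r=0, ω_s=1
Stage 1: 36(1−ω_c) = −66(0−ω_c)  ⇒  102ω_c = 36  ⇒  ω_c = 6/17
  ⇒ ω_c¹/ω_s¹ = 6/17
Stage 2: N_ring = 24 + 2·18 = 60
Stage 2: 24(ω_s−ω_c) = −60(ω_r−ω_c),  ω_r=0, ω_s=1
Stage 2: 24(1−ω_c) = −60(0−ω_c)  ⇒  84ω_c = 24  ⇒  ω_c = 2/7
  ⇒ ω_c²/ω_s² = 2/7
Coupling ω_s² = ω_c¹ ⇒ overall = 6/17 × 2/7 = 12/119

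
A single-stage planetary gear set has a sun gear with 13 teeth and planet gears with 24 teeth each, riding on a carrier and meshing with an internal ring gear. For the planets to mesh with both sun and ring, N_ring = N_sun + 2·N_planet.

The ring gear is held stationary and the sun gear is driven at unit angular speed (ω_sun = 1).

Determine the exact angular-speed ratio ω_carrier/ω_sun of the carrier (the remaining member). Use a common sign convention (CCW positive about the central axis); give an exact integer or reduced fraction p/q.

N_ring = 13 + 2·24 = 61
13(ω_s−ω_c) = −61(ω_r−ω_c),  ω_r=0, ω_s=1
13(1−ω_c) = −61(0−ω_c)  ⇒  74ω_c = 13  ⇒  ω_c = 13/74
ω_c/ω_s = 13/74

13/74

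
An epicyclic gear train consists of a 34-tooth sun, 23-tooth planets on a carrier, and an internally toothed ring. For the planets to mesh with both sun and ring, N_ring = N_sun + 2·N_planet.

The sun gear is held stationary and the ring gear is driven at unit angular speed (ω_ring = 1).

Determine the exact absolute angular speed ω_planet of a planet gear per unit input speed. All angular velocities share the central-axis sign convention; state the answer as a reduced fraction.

40/23

N_ring = 34 + 2·23 = 80
34(ω_s−ω_c) = −80(ω_r−ω_c),  ω_s=0, ω_r=1
34(0−ω_c) = −80(1−ω_c)  ⇒  114ω_c = 80  ⇒  ω_c = 40/57
sun–planet: 34·(0−40/57) = −23·(ω_p−ω_c)  ⇒  ω_p−ω_c = −(34/23)·(-40/57) = 1360/1311
ω_p = 40/57 + 1360/1311 = 40/23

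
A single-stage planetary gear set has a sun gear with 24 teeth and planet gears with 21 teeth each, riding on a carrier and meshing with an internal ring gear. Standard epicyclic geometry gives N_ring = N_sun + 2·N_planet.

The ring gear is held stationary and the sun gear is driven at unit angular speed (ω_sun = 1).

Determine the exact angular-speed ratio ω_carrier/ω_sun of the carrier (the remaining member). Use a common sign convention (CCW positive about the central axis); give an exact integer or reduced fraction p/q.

4/15

N_ring = 24 + 2·21 = 66
24(ω_s−ω_c) = −66(ω_r−ω_c),  ω_r=0, ω_s=1
24(1−ω_c) = −66(0−ω_c)  ⇒  90ω_c = 24  ⇒  ω_c = 4/15
ω_c/ω_s = 4/15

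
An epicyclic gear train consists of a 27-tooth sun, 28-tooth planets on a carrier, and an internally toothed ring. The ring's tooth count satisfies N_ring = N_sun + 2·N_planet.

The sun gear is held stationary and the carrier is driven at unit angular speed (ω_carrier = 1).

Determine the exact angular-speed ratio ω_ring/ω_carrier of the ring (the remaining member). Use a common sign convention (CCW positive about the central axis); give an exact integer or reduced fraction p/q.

110/83

N_ring = 27 + 2·28 = 83
27(ω_s−ω_c) = −83(ω_r−ω_c),  ω_s=0, ω_c=1
ω_r = 1 − (27/83)(0−1) = 110/83
ω_r/ω_c = 110/83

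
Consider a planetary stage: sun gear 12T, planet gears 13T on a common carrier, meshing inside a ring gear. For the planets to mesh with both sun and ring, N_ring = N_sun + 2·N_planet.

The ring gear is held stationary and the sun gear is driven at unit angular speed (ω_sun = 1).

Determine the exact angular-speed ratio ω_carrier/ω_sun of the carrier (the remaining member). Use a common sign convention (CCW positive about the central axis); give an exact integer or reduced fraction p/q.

6/25

N_ring = 12 + 2·13 = 38
12(ω_s−ω_c) = −38(ω_r−ω_c),  ω_r=0, ω_s=1
12(1−ω_c) = −38(0−ω_c)  ⇒  50ω_c = 12  ⇒  ω_c = 6/25
ω_c/ω_s = 6/25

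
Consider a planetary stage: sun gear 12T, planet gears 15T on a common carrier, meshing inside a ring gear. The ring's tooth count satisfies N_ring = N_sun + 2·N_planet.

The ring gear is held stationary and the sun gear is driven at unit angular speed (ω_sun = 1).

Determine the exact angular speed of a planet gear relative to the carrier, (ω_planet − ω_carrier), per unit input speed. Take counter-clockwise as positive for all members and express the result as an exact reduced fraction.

-28/45

N_ring = 12 + 2·15 = 42
12(ω_s−ω_c) = −42(ω_r−ω_c),  ω_r=0, ω_s=1
12(1−ω_c) = −42(0−ω_c)  ⇒  54ω_c = 12  ⇒  ω_c = 2/9
sun–planet: 12·(1−2/9) = −15·(ω_p−ω_c)  ⇒  ω_p−ω_c = −(12/15)·(7/9) = -28/45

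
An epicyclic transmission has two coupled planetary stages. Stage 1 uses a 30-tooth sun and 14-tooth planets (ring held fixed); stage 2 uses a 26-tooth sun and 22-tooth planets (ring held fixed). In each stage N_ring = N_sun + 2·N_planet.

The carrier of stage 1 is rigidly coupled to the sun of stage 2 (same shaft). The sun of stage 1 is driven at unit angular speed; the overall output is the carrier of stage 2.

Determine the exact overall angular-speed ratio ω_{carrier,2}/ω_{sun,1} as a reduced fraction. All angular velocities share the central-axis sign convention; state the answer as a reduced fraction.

65/704

Stage 1: N_ring = 30 + 2·14 = 58
Stage 1: 30(ω_s−ω_c) = −58(ω_r−ω_c),  ω_r=0, ω_s=1
Stage 1: 30(1−ω_c) = −58(0−ω_c)  ⇒  88ω_c = 30  ⇒  ω_c = 15/44
  ⇒ ω_c¹/ω_s¹ = 15/44
Stage 2: N_ring = 26 + 2·22 = 70
Stage 2: 26(ω_s−ω_c) = −70(ω_r−ω_c),  ω_r=0, ω_s=1
Stage 2: 26(1−ω_c) = −70(0−ω_c)  ⇒  96ω_c = 26  ⇒  ω_c = 13/48
  ⇒ ω_c²/ω_s² = 13/48
Coupling ω_s² = ω_c¹ ⇒ overall = 15/44 × 13/48 = 65/704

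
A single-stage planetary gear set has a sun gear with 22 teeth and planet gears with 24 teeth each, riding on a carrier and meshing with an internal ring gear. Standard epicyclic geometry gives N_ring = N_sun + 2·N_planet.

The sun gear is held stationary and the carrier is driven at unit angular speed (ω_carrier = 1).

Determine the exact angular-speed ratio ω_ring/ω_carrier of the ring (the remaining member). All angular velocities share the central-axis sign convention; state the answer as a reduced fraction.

N_ring = 22 + 2·24 = 70
22(ω_s−ω_c) = −70(ω_r−ω_c),  ω_s=0, ω_c=1
ω_r = 1 − (22/70)(0−1) = 46/35
ω_r/ω_c = 46/35

46/35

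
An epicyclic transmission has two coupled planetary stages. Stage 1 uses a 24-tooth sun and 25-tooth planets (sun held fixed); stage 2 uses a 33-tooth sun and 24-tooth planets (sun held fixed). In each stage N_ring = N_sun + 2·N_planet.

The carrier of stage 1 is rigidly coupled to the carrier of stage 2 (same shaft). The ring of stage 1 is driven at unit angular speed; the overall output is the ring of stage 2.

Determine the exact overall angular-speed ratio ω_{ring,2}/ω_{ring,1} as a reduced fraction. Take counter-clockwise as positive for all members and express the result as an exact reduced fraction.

1406/1323

Stage 1: N_ring = 24 + 2·25 = 74
Stage 1: 24(ω_s−ω_c) = −74(ω_r−ω_c),  ω_s=0, ω_r=1
Stage 1: 24(0−ω_c) = −74(1−ω_c)  ⇒  98ω_c = 74  ⇒  ω_c = 37/49
  ⇒ ω_c¹/ω_r¹ = 37/49
Stage 2: N_ring = 33 + 2·24 = 81
Stage 2: 33(ω_s−ω_c) = −81(ω_r−ω_c),  ω_s=0, ω_c=1
Stage 2: ω_r = 1 − (33/81)(0−1) = 38/27
  ⇒ ω_r²/ω_c² = 38/27
Coupling ω_c² = ω_c¹ ⇒ overall = 37/49 × 38/27 = 1406/1323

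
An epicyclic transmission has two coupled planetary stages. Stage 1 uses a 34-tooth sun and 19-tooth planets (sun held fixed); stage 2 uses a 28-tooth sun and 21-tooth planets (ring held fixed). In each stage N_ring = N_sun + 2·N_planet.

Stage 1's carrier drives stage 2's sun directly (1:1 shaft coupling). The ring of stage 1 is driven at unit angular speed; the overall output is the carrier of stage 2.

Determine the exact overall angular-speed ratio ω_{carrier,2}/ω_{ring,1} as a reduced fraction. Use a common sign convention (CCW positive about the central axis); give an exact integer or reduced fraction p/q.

72/371

Stage 1: N_ring = 34 + 2·19 = 72
Stage 1: 34(ω_s−ω_c) = −72(ω_r−ω_c),  ω_s=0, ω_r=1
Stage 1: 34(0−ω_c) = −72(1−ω_c)  ⇒  106ω_c = 72  ⇒  ω_c = 36/53
  ⇒ ω_c¹/ω_r¹ = 36/53
Stage 2: N_ring = 28 + 2·21 = 70
Stage 2: 28(ω_s−ω_c) = −70(ω_r−ω_c),  ω_r=0, ω_s=1
Stage 2: 28(1−ω_c) = −70(0−ω_c)  ⇒  98ω_c = 28  ⇒  ω_c = 2/7
  ⇒ ω_c²/ω_s² = 2/7
Coupling ω_s² = ω_c¹ ⇒ overall = 36/53 × 2/7 = 72/371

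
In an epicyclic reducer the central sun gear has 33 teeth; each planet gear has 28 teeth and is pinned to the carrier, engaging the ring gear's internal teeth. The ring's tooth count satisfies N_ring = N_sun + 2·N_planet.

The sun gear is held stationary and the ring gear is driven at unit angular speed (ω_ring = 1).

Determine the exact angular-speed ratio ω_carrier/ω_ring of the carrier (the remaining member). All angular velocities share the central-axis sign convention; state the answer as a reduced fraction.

89/122

N_ring = 33 + 2·28 = 89
33(ω_s−ω_c) = −89(ω_r−ω_c),  ω_s=0, ω_r=1
33(0−ω_c) = −89(1−ω_c)  ⇒  122ω_c = 89  ⇒  ω_c = 89/122
ω_c/ω_r = 89/122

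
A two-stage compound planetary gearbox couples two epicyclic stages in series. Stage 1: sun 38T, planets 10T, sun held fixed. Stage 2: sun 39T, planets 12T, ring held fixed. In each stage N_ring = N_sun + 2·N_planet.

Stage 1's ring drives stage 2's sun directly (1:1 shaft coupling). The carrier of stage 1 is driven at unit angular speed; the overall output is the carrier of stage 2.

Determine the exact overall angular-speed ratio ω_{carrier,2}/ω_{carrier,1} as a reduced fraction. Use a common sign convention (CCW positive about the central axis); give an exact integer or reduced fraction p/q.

312/493

Stage 1: N_ring = 38 + 2·10 = 58
Stage 1: 38(ω_s−ω_c) = −58(ω_r−ω_c),  ω_s=0, ω_c=1
Stage 1: ω_r = 1 − (38/58)(0−1) = 48/29
  ⇒ ω_r¹/ω_c¹ = 48/29
Stage 2: N_ring = 39 + 2·12 = 63
Stage 2: 39(ω_s−ω_c) = −63(ω_r−ω_c),  ω_r=0, ω_s=1
Stage 2: 39(1−ω_c) = −63(0−ω_c)  ⇒  102ω_c = 39  ⇒  ω_c = 13/34
  ⇒ ω_c²/ω_s² = 13/34
Coupling ω_s² = ω_r¹ ⇒ overall = 48/29 × 13/34 = 312/493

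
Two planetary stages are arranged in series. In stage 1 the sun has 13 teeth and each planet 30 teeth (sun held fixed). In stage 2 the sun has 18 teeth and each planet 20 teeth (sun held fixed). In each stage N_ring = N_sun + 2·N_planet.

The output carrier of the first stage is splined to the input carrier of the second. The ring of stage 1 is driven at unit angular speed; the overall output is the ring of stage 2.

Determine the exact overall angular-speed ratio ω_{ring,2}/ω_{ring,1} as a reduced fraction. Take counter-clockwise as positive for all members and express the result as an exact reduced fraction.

Stage 1: N_ring = 13 + 2·30 = 73
Stage 1: 13(ω_s−ω_c) = −73(ω_r−ω_c),  ω_s=0, ω_r=1
Stage 1: 13(0−ω_c) = −73(1−ω_c)  ⇒  86ω_c = 73  ⇒  ω_c = 73/86
  ⇒ ω_c¹/ω_r¹ = 73/86
Stage 2: N_ring = 18 + 2·20 = 58
Stage 2: 18(ω_s−ω_c) = −58(ω_r−ω_c),  ω_s=0, ω_c=1
Stage 2: ω_r = 1 − (18/58)(0−1) = 38/29
  ⇒ ω_r²/ω_c² = 38/29
Coupling ω_c² = ω_c¹ ⇒ overall = 73/86 × 38/29 = 1387/1247

1387/1247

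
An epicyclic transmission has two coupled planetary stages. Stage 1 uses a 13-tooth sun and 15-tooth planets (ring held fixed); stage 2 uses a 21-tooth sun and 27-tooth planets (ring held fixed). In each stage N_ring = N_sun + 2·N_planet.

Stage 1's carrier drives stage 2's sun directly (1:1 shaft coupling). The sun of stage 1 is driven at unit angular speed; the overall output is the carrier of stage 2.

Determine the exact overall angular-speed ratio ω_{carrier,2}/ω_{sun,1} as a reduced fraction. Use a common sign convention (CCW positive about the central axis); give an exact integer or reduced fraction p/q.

Stage 1: N_ring = 13 + 2·15 = 43
Stage 1: 13(ω_s−ω_c) = −43(ω_r−ω_c),  ω_r=0, ω_s=1
Stage 1: 13(1−ω_c) = −43(0−ω_c)  ⇒  56ω_c = 13  ⇒  ω_c = 13/56
  ⇒ ω_c¹/ω_s¹ = 13/56
Stage 2: N_ring = 21 + 2·27 = 75
Stage 2: 21(ω_s−ω_c) = −75(ω_r−ω_c),  ω_r=0, ω_s=1
Stage 2: 21(1−ω_c) = −75(0−ω_c)  ⇒  96ω_c = 21  ⇒  ω_c = 7/32
  ⇒ ω_c²/ω_s² = 7/32
Coupling ω_s² = ω_c¹ ⇒ overall = 13/56 × 7/32 = 13/256

13/256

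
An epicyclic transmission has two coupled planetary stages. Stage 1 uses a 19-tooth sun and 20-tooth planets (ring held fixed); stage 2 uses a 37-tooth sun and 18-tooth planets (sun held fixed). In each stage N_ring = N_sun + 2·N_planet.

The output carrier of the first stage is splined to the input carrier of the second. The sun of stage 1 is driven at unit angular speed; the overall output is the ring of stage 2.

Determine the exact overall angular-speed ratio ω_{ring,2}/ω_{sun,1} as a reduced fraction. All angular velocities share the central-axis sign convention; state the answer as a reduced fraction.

Stage 1: N_ring = 19 + 2·20 = 59
Stage 1: 19(ω_s−ω_c) = −59(ω_r−ω_c),  ω_r=0, ω_s=1
Stage 1: 19(1−ω_c) = −59(0−ω_c)  ⇒  78ω_c = 19  ⇒  ω_c = 19/78
  ⇒ ω_c¹/ω_s¹ = 19/78
Stage 2: N_ring = 37 + 2·18 = 73
Stage 2: 37(ω_s−ω_c) = −73(ω_r−ω_c),  ω_s=0, ω_c=1
Stage 2: ω_r = 1 − (37/73)(0−1) = 110/73
  ⇒ ω_r²/ω_c² = 110/73
Coupling ω_c² = ω_c¹ ⇒ overall = 19/78 × 110/73 = 1045/2847

1045/2847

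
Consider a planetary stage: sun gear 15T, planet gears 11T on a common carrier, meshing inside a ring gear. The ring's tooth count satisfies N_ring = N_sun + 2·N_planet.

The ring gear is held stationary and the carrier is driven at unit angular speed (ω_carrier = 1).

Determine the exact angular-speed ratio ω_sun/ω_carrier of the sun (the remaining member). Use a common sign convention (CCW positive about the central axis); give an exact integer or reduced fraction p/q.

N_ring = 15 + 2·11 = 37
15(ω_s−ω_c) = −37(ω_r−ω_c),  ω_r=0, ω_c=1
ω_s = 1 − (37/15)(0−1) = 52/15
ω_s/ω_c = 52/15

52/15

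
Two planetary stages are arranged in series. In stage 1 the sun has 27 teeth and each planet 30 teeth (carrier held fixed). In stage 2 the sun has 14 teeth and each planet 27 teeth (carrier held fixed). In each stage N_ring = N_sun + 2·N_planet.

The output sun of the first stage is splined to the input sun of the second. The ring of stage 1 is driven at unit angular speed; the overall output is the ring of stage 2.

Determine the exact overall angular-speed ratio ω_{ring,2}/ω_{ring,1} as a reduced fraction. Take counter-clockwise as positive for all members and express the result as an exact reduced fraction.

Stage 1: N_ring = 27 + 2·30 = 87
Stage 1: 27(ω_s−ω_c) = −87(ω_r−ω_c),  ω_c=0, ω_r=1
Stage 1: ω_s = 0 − (87/27)(1−0) = -29/9
  ⇒ ω_s¹/ω_r¹ = -29/9
Stage 2: N_ring = 14 + 2·27 = 68
Stage 2: 14(ω_s−ω_c) = −68(ω_r−ω_c),  ω_c=0, ω_s=1
Stage 2: ω_r = 0 − (14/68)(1−0) = -7/34
  ⇒ ω_r²/ω_s² = -7/34
Coupling ω_s² = ω_s¹ ⇒ overall = -29/9 × -7/34 = 203/306

203/306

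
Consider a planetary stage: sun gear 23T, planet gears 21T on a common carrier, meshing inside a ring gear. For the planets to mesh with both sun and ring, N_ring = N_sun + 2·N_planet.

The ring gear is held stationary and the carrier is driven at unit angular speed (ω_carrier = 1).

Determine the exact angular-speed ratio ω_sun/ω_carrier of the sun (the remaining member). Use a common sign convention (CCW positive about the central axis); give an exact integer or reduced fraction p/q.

88/23

N_ring = 23 + 2·21 = 65
23(ω_s−ω_c) = −65(ω_r−ω_c),  ω_r=0, ω_c=1
ω_s = 1 − (65/23)(0−1) = 88/23
ω_s/ω_c = 88/23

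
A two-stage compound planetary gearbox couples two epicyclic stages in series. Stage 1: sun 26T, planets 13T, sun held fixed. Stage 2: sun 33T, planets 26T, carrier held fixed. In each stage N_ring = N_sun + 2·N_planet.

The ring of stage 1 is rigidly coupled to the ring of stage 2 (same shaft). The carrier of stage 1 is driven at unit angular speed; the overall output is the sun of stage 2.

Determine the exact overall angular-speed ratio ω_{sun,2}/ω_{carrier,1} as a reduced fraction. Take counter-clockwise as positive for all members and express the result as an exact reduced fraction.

-85/22

Stage 1: N_ring = 26 + 2·13 = 52
Stage 1: 26(ω_s−ω_c) = −52(ω_r−ω_c),  ω_s=0, ω_c=1
Stage 1: ω_r = 1 − (26/52)(0−1) = 3/2
  ⇒ ω_r¹/ω_c¹ = 3/2
Stage 2: N_ring = 33 + 2·26 = 85
Stage 2: 33(ω_s−ω_c) = −85(ω_r−ω_c),  ω_c=0, ω_r=1
Stage 2: ω_s = 0 − (85/33)(1−0) = -85/33
  ⇒ ω_s²/ω_r² = -85/33
Coupling ω_r² = ω_r¹ ⇒ overall = 3/2 × -85/33 = -85/22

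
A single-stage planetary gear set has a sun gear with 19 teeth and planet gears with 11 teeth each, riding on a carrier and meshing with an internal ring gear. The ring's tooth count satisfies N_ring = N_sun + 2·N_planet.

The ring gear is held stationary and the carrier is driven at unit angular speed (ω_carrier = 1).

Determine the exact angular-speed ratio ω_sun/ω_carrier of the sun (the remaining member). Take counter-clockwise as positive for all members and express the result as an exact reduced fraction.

60/19

N_ring = 19 + 2·11 = 41
19(ω_s−ω_c) = −41(ω_r−ω_c),  ω_r=0, ω_c=1
ω_s = 1 − (41/19)(0−1) = 60/19
ω_s/ω_c = 60/19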